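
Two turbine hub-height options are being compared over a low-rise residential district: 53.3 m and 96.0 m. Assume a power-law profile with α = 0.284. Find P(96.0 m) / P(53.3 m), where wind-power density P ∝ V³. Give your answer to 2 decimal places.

Speed ratio: V_B/V_A = (z_B/z_A)^α = (96.0/53.3)^0.284 = (1.8011)^0.284 = 1.18188
Power-density ratio: P_B/P_A = (V_B/V_A)³ = (1.18188)³ = 1.65091

1.65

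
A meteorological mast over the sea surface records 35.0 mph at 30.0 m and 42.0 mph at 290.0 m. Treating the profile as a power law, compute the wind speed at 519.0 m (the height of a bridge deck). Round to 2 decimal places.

First find α: α = ln(V₂/V₁)/ln(z₂/z₁) = ln(42.0/35.0)/ln(290.0/30.0) = 0.18232/2.26868 = 0.0804
Extrapolate from 290.0 m to 519.0 m: V₃ = 42.0 × (519.0/290.0)^0.0804 = 42.0 × 1.0479 = 44.0112 mph

44.01 mph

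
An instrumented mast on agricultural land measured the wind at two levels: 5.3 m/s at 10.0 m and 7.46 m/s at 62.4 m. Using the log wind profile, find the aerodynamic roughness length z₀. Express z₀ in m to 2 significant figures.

z₀ ≈ 0.11 m

Log law: V(z) ∝ ln(z/z₀). With r = V₁/V₂ = 5.3/7.46 = 0.71046,
r · ln(z₂/z₀) = ln(z₁/z₀) ⇒ ln z₀ = (ln z₁ − r·ln z₂)/(1 − r)
ln z₀ = (2.30259 − 0.71046×4.13357) / 0.28954 = -2.1901
z₀ = exp(-2.1901) = 0.1119 m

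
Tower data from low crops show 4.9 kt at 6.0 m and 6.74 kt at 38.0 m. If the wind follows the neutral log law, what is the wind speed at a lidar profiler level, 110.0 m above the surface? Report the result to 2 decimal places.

Log law: V ∝ ln(z/z₀). From the pair, with r = V₁/V₂ = 0.72700,
ln z₀ = (ln z₁ − r·ln z₂)/(1 − r) = (1.7918 − 0.72700×3.6376)/0.27300 = -3.1238 → z₀ = 0.04399 m
V₃ = V₁ · ln(z₃/z₀)/ln(z₁/z₀) = 4.9 × 7.8242/4.9155 = 7.7995 kt

7.80 kt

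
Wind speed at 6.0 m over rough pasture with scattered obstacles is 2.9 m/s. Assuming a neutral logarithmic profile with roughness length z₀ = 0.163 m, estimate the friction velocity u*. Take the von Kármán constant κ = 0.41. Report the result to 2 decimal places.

u* ≈ 0.33 m/s

Log law: V(z) = (u*/κ) · ln(z/z₀) ⇒ u* = κ · V / ln(z/z₀)
u* = 0.41 × 2.9 / ln(6.0/0.163) = 0.41 × 2.9 / 3.6058
   = 1.1890 / 3.6058 = 0.3297 m/s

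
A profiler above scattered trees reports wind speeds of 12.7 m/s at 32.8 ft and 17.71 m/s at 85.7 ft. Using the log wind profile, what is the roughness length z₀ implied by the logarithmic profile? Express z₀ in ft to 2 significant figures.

z₀ ≈ 2.9 ft

Log law: V(z) ∝ ln(z/z₀). With r = V₁/V₂ = 12.7/17.71 = 0.71711,
r · ln(z₂/z₀) = ln(z₁/z₀) ⇒ ln z₀ = (ln z₁ − r·ln z₂)/(1 − r)
ln z₀ = (3.49043 − 0.71711×4.45085) / 0.28289 = 1.0558
z₀ = exp(1.0558) = 2.874 ft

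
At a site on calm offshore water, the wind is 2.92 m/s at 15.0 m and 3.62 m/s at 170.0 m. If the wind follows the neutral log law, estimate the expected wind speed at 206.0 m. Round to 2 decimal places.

Log law: V ∝ ln(z/z₀). From the pair, with r = V₁/V₂ = 0.80663,
ln z₀ = (ln z₁ − r·ln z₂)/(1 − r) = (2.7081 − 0.80663×5.1358)/0.19337 = -7.4191 → z₀ = 0.0005997 m
V₃ = V₁ · ln(z₃/z₀)/ln(z₁/z₀) = 2.92 × 12.7470/10.1272 = 3.6754 m/s

3.68 m/s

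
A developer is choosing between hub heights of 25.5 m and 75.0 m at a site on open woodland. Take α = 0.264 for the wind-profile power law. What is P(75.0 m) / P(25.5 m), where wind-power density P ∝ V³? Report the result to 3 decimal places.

Speed ratio: V_B/V_A = (z_B/z_A)^α = (75.0/25.5)^0.264 = (2.9412)^0.264 = 1.32950
Power-density ratio: P_B/P_A = (V_B/V_A)³ = (1.32950)³ = 2.35000

2.350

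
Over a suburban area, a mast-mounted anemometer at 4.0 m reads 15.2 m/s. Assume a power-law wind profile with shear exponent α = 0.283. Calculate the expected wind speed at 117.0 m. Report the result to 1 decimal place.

Power-law profile: V₂ = V₁ · (z₂/z₁)^α
V₂ = 15.2 × (117.0/4.0)^0.283 = 15.2 × (29.2500)^0.283
    = 15.2 × 2.5996 = 39.5146 m/s

39.5 m/s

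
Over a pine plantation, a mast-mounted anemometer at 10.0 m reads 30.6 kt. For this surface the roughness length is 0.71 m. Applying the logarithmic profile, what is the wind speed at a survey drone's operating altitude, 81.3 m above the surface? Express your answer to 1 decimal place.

54.8 kt

Log law: V(z) ∝ ln(z/z₀), so V₂/V₁ = ln(z₂/z₀) / ln(z₁/z₀).
ln(81.3/0.71) = 4.7406, ln(10.0/0.71) = 2.6451
V₂ = 30.6 × 4.7406/2.6451 = 30.6 × 1.7922 = 54.8428 kt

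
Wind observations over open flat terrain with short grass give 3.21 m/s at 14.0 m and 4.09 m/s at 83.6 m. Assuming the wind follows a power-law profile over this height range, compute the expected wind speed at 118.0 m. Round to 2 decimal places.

First find α: α = ln(V₂/V₁)/ln(z₂/z₁) = ln(4.09/3.21)/ln(83.6/14.0) = 0.24227/1.78699 = 0.1356
Extrapolate from 83.6 m to 118.0 m: V₃ = 4.09 × (118.0/83.6)^0.1356 = 4.09 × 1.0478 = 4.2856 m/s

4.29 m/s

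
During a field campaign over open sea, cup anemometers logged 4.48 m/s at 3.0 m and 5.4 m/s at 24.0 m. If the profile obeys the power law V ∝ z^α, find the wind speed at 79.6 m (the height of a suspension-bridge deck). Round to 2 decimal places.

6.01 m/s

First find α: α = ln(V₂/V₁)/ln(z₂/z₁) = ln(5.4/4.48)/ln(24.0/3.0) = 0.18678/2.07944 = 0.0898
Extrapolate from 24.0 m to 79.6 m: V₃ = 5.4 × (79.6/24.0)^0.0898 = 5.4 × 1.1137 = 6.0140 m/s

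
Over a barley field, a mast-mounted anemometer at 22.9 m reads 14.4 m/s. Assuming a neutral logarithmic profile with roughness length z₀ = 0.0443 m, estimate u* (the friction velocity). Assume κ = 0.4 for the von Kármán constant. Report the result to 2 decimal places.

u* ≈ 0.92 m/s

Log law: V(z) = (u*/κ) · ln(z/z₀) ⇒ u* = κ · V / ln(z/z₀)
u* = 0.4 × 14.4 / ln(22.9/0.0443) = 0.4 × 14.4 / 6.2479
   = 5.7600 / 6.2479 = 0.9219 m/s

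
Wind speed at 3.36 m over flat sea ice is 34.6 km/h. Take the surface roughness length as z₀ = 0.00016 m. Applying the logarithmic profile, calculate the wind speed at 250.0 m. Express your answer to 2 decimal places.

49.58 km/h

Log law: V(z) ∝ ln(z/z₀), so V₂/V₁ = ln(z₂/z₀) / ln(z₁/z₀).
ln(250.0/0.00016) = 14.2618, ln(3.36/0.00016) = 9.9523
V₂ = 34.6 × 14.2618/9.9523 = 34.6 × 1.4330 = 49.5824 km/h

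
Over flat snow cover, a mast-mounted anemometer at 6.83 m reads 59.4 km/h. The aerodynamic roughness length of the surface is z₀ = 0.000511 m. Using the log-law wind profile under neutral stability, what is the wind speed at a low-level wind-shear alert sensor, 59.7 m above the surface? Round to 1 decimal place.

Log law: V(z) ∝ ln(z/z₀), so V₂/V₁ = ln(z₂/z₀) / ln(z₁/z₀).
ln(59.7/0.000511) = 11.6685, ln(6.83/0.000511) = 9.5005
V₂ = 59.4 × 11.6685/9.5005 = 59.4 × 1.2282 = 72.9551 km/h

73.0 km/h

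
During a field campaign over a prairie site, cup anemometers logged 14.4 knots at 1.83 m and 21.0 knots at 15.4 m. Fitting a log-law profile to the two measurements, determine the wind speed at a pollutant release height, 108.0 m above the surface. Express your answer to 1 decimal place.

Log law: V ∝ ln(z/z₀). From the pair, with r = V₁/V₂ = 0.68571,
ln z₀ = (ln z₁ − r·ln z₂)/(1 − r) = (0.6043 − 0.68571×2.7344)/0.31429 = -4.0431 → z₀ = 0.01754 m
V₃ = V₁ · ln(z₃/z₀)/ln(z₁/z₀) = 14.4 × 8.7252/4.6474 = 27.0352 knots

27.0 knots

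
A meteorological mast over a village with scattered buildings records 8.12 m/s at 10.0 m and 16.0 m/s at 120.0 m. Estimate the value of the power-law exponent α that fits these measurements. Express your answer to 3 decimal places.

Power law: V₂/V₁ = (z₂/z₁)^α ⇒ α = ln(V₂/V₁) / ln(z₂/z₁)
α = ln(16.0/8.12) / ln(120.0/10.0) = ln(1.9704) / ln(12.0000)
  = 0.67826 / 2.48491 = 0.27295

α ≈ 0.273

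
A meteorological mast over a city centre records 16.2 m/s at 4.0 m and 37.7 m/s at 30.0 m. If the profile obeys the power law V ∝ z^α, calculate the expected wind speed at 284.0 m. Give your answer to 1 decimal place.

First find α: α = ln(V₂/V₁)/ln(z₂/z₁) = ln(37.7/16.2)/ln(30.0/4.0) = 0.84465/2.01490 = 0.4192
Extrapolate from 30.0 m to 284.0 m: V₃ = 37.7 × (284.0/30.0)^0.4192 = 37.7 × 2.5658 = 96.7306 m/s

96.7 m/s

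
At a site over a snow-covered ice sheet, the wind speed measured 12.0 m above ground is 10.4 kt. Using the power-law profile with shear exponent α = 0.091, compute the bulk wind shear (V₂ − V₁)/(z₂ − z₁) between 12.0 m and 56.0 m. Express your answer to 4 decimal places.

Power law: V₂ = V₁ · (z₂/z₁)^α = 10.4 × (4.6667)^0.091 = 11.9650 kt
ΔV/Δz = (11.9650 − 10.4)/(56.0 − 12.0) = 1.5650/44.0000 = 0.03557 kt/m

0.0356 kt/m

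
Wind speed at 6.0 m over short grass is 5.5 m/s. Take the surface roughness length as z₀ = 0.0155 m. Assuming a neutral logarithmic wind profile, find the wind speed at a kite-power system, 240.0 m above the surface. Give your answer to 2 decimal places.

8.90 m/s

Log law: V(z) ∝ ln(z/z₀), so V₂/V₁ = ln(z₂/z₀) / ln(z₁/z₀).
ln(240.0/0.0155) = 9.6476, ln(6.0/0.0155) = 5.9587
V₂ = 5.5 × 9.6476/5.9587 = 5.5 × 1.6191 = 8.9049 m/s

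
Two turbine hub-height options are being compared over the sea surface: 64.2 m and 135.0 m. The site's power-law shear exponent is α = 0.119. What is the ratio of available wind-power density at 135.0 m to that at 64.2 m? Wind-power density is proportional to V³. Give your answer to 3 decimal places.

1.304

Speed ratio: V_B/V_A = (z_B/z_A)^α = (135.0/64.2)^0.119 = (2.1028)^0.119 = 1.09248
Power-density ratio: P_B/P_A = (V_B/V_A)³ = (1.09248)³ = 1.30388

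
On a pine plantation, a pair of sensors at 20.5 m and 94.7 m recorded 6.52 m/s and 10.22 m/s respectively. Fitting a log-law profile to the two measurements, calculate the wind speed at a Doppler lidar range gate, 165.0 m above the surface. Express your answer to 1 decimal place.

Log law: V ∝ ln(z/z₀). From the pair, with r = V₁/V₂ = 0.63796,
ln z₀ = (ln z₁ − r·ln z₂)/(1 − r) = (3.0204 − 0.63796×4.5507)/0.36204 = 0.3238 → z₀ = 1.382 m
V₃ = V₁ · ln(z₃/z₀)/ln(z₁/z₀) = 6.52 × 4.7821/2.6966 = 11.5625 m/s

11.6 m/s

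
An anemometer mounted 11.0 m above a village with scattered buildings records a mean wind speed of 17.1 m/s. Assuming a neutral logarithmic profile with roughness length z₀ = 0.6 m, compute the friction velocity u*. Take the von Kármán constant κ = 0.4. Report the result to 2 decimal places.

u* ≈ 2.35 m/s

Log law: V(z) = (u*/κ) · ln(z/z₀) ⇒ u* = κ · V / ln(z/z₀)
u* = 0.4 × 17.1 / ln(11.0/0.6) = 0.4 × 17.1 / 2.9087
   = 6.8400 / 2.9087 = 2.3515 m/s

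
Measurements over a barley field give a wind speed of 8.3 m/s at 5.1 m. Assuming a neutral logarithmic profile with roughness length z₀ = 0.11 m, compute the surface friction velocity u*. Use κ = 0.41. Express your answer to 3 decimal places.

Log law: V(z) = (u*/κ) · ln(z/z₀) ⇒ u* = κ · V / ln(z/z₀)
u* = 0.41 × 8.3 / ln(5.1/0.11) = 0.41 × 8.3 / 3.8365
   = 3.4030 / 3.8365 = 0.8870 m/s

u* ≈ 0.887 m/s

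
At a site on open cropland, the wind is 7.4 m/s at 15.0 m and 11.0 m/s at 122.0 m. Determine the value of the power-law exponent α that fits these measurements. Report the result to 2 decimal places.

Power law: V₂/V₁ = (z₂/z₁)^α ⇒ α = ln(V₂/V₁) / ln(z₂/z₁)
α = ln(11.0/7.4) / ln(122.0/15.0) = ln(1.4865) / ln(8.1333)
  = 0.39642 / 2.09597 = 0.18913

α ≈ 0.19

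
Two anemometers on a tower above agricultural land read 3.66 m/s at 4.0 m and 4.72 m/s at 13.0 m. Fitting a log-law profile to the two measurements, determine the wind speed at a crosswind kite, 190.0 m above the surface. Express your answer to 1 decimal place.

Log law: V ∝ ln(z/z₀). From the pair, with r = V₁/V₂ = 0.77542,
ln z₀ = (ln z₁ − r·ln z₂)/(1 − r) = (1.3863 − 0.77542×2.5649)/0.22458 = -2.6834 → z₀ = 0.06833 m
V₃ = V₁ · ln(z₃/z₀)/ln(z₁/z₀) = 3.66 × 7.9304/4.0697 = 7.1321 m/s

7.1 m/s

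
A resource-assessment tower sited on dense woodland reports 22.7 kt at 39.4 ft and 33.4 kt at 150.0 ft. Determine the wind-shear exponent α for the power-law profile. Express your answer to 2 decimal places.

Power law: V₂/V₁ = (z₂/z₁)^α ⇒ α = ln(V₂/V₁) / ln(z₂/z₁)
α = ln(33.4/22.7) / ln(150.0/39.4) = ln(1.4714) / ln(3.8071)
  = 0.38619 / 1.33687 = 0.28888

α ≈ 0.29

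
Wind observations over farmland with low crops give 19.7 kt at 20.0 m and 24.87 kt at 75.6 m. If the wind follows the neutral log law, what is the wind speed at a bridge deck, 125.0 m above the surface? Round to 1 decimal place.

26.8 kt

Log law: V ∝ ln(z/z₀). From the pair, with r = V₁/V₂ = 0.79212,
ln z₀ = (ln z₁ − r·ln z₂)/(1 − r) = (2.9957 − 0.79212×4.3255)/0.20788 = -2.0711 → z₀ = 0.1260 m
V₃ = V₁ · ln(z₃/z₀)/ln(z₁/z₀) = 19.7 × 6.8994/5.0668 = 26.8251 kt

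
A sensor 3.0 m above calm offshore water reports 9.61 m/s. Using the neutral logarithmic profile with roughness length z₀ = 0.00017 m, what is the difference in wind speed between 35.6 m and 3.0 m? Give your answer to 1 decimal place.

2.4 m/s

Log law: V₂ = V₁ · ln(z₂/z₀)/ln(z₁/z₀) = 9.61 × 12.2521/9.7783 = 12.0412 m/s
ΔV = 12.0412 − 9.61 = 2.4312 m/s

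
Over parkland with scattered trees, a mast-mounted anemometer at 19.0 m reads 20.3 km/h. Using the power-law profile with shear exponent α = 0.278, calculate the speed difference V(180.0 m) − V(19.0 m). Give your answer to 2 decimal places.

Power law: V₂ = V₁ · (z₂/z₁)^α = 20.3 × (9.4737)^0.278 = 37.9287 km/h
ΔV = 37.9287 − 20.3 = 17.6287 km/h

17.63 km/h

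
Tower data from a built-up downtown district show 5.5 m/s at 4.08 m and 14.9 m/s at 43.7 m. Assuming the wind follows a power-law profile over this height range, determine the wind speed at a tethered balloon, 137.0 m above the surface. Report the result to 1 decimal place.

24.1 m/s

First find α: α = ln(V₂/V₁)/ln(z₂/z₁) = ln(14.9/5.5)/ln(43.7/4.08) = 0.99661/2.37125 = 0.4203
Extrapolate from 43.7 m to 137.0 m: V₃ = 14.9 × (137.0/43.7)^0.4203 = 14.9 × 1.6165 = 24.0852 m/s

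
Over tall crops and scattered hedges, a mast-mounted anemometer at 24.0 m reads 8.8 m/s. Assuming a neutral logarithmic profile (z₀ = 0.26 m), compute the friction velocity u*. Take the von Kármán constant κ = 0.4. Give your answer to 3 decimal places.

u* ≈ 0.778 m/s

Log law: V(z) = (u*/κ) · ln(z/z₀) ⇒ u* = κ · V / ln(z/z₀)
u* = 0.4 × 8.8 / ln(24.0/0.26) = 0.4 × 8.8 / 4.5251
   = 3.5200 / 4.5251 = 0.7779 m/s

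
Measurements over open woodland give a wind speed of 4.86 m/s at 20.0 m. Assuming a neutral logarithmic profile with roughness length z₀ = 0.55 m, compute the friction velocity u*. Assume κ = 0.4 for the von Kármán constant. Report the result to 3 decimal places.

u* ≈ 0.541 m/s

Log law: V(z) = (u*/κ) · ln(z/z₀) ⇒ u* = κ · V / ln(z/z₀)
u* = 0.4 × 4.86 / ln(20.0/0.55) = 0.4 × 4.86 / 3.5936
   = 1.9440 / 3.5936 = 0.5410 m/s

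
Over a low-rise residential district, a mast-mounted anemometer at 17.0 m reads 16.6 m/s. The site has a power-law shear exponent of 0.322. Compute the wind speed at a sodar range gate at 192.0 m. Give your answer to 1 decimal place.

36.2 m/s

Power-law profile: V₂ = V₁ · (z₂/z₁)^α
V₂ = 16.6 × (192.0/17.0)^0.322 = 16.6 × (11.2941)^0.322
    = 16.6 × 2.1828 = 36.2349 m/s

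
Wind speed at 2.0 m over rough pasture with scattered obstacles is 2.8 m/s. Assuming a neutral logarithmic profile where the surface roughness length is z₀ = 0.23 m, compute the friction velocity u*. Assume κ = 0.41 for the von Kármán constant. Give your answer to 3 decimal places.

u* ≈ 0.531 m/s

Log law: V(z) = (u*/κ) · ln(z/z₀) ⇒ u* = κ · V / ln(z/z₀)
u* = 0.41 × 2.8 / ln(2.0/0.23) = 0.41 × 2.8 / 2.1628
   = 1.1480 / 2.1628 = 0.5308 m/s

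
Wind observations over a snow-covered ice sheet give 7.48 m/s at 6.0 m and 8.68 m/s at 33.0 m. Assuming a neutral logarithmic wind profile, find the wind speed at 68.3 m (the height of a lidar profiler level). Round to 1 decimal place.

Log law: V ∝ ln(z/z₀). From the pair, with r = V₁/V₂ = 0.86175,
ln z₀ = (ln z₁ − r·ln z₂)/(1 − r) = (1.7918 − 0.86175×3.4965)/0.13825 = -8.8345 → z₀ = 0.0001456 m
V₃ = V₁ · ln(z₃/z₀)/ln(z₁/z₀) = 7.48 × 13.0584/10.6263 = 9.1920 m/s

9.2 m/s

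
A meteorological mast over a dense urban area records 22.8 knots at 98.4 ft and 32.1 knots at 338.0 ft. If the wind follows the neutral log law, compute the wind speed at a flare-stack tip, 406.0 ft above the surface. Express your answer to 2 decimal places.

33.48 knots

Log law: V ∝ ln(z/z₀). From the pair, with r = V₁/V₂ = 0.71028,
ln z₀ = (ln z₁ − r·ln z₂)/(1 − r) = (4.5890 − 0.71028×5.8230)/0.28972 = 1.5637 → z₀ = 4.777 ft
V₃ = V₁ · ln(z₃/z₀)/ln(z₁/z₀) = 22.8 × 4.4426/3.0253 = 33.4815 knots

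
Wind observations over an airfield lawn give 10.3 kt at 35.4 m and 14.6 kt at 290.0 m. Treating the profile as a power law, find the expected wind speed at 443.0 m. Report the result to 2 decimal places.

15.66 kt

First find α: α = ln(V₂/V₁)/ln(z₂/z₁) = ln(14.6/10.3)/ln(290.0/35.4) = 0.34888/2.10317 = 0.1659
Extrapolate from 290.0 m to 443.0 m: V₃ = 14.6 × (443.0/290.0)^0.1659 = 14.6 × 1.0728 = 15.6630 kt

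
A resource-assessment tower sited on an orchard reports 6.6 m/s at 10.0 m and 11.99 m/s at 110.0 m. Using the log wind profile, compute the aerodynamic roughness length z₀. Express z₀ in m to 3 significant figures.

z₀ ≈ 0.531 m

Log law: V(z) ∝ ln(z/z₀). With r = V₁/V₂ = 6.6/11.99 = 0.55046,
r · ln(z₂/z₀) = ln(z₁/z₀) ⇒ ln z₀ = (ln z₁ − r·ln z₂)/(1 − r)
ln z₀ = (2.30259 − 0.55046×4.70048) / 0.44954 = -0.6336
z₀ = exp(-0.6336) = 0.5307 m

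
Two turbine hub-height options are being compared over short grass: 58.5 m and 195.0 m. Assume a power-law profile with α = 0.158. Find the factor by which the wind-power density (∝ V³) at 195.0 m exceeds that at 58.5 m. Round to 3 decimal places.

1.769

Speed ratio: V_B/V_A = (z_B/z_A)^α = (195.0/58.5)^0.158 = (3.3333)^0.158 = 1.20952
Power-density ratio: P_B/P_A = (V_B/V_A)³ = (1.20952)³ = 1.76948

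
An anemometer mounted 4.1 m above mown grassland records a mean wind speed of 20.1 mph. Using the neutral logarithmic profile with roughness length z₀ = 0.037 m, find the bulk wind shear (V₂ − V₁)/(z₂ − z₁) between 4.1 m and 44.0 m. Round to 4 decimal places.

0.2539 mph/m

Log law: V₂ = V₁ · ln(z₂/z₀)/ln(z₁/z₀) = 20.1 × 7.0810/4.7078 = 30.2324 mph
ΔV/Δz = (30.2324 − 20.1)/(44.0 − 4.1) = 10.1324/39.9000 = 0.25394 mph/m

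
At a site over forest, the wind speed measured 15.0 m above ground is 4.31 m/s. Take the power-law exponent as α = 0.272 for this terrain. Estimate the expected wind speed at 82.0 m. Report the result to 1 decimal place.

Power-law profile: V₂ = V₁ · (z₂/z₁)^α
V₂ = 4.31 × (82.0/15.0)^0.272 = 4.31 × (5.4667)^0.272
    = 4.31 × 1.5873 = 6.8413 m/s

6.8 m/s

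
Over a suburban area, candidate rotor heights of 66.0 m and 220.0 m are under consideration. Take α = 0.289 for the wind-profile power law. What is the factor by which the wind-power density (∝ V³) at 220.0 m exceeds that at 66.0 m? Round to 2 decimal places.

2.84

Speed ratio: V_B/V_A = (z_B/z_A)^α = (220.0/66.0)^0.289 = (3.3333)^0.289 = 1.41616
Power-density ratio: P_B/P_A = (V_B/V_A)³ = (1.41616)³ = 2.84011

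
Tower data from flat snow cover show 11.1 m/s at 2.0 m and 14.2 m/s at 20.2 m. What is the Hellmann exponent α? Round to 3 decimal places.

Power law: V₂/V₁ = (z₂/z₁)^α ⇒ α = ln(V₂/V₁) / ln(z₂/z₁)
α = ln(14.2/11.1) / ln(20.2/2.0) = ln(1.2793) / ln(10.1000)
  = 0.24630 / 2.31254 = 0.10651

α ≈ 0.107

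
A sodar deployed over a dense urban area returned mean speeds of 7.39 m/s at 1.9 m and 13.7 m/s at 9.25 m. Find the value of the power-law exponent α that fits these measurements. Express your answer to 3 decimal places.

α ≈ 0.390

Power law: V₂/V₁ = (z₂/z₁)^α ⇒ α = ln(V₂/V₁) / ln(z₂/z₁)
α = ln(13.7/7.39) / ln(9.25/1.9) = ln(1.8539) / ln(4.8684)
  = 0.61727 / 1.58277 = 0.38999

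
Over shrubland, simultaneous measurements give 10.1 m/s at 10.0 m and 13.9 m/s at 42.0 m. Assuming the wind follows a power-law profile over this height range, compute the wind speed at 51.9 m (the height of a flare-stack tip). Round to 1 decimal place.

14.6 m/s

First find α: α = ln(V₂/V₁)/ln(z₂/z₁) = ln(13.9/10.1)/ln(42.0/10.0) = 0.31935/1.43508 = 0.2225
Extrapolate from 42.0 m to 51.9 m: V₃ = 13.9 × (51.9/42.0)^0.2225 = 13.9 × 1.0482 = 14.5703 m/s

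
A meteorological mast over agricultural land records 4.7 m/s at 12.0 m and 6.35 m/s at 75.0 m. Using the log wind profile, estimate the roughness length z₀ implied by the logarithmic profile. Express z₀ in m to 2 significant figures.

Log law: V(z) ∝ ln(z/z₀). With r = V₁/V₂ = 4.7/6.35 = 0.74016,
r · ln(z₂/z₀) = ln(z₁/z₀) ⇒ ln z₀ = (ln z₁ − r·ln z₂)/(1 − r)
ln z₀ = (2.48491 − 0.74016×4.31749) / 0.25984 = -2.7352
z₀ = exp(-2.7352) = 0.06488 m

z₀ ≈ 0.065 m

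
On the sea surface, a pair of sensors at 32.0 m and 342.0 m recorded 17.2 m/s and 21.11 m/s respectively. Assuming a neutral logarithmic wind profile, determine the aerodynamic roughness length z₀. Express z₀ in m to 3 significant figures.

z₀ ≈ 0.000953 m

Log law: V(z) ∝ ln(z/z₀). With r = V₁/V₂ = 17.2/21.11 = 0.81478,
r · ln(z₂/z₀) = ln(z₁/z₀) ⇒ ln z₀ = (ln z₁ − r·ln z₂)/(1 − r)
ln z₀ = (3.46574 − 0.81478×5.83481) / 0.18522 = -6.9558
z₀ = exp(-6.9558) = 0.0009531 m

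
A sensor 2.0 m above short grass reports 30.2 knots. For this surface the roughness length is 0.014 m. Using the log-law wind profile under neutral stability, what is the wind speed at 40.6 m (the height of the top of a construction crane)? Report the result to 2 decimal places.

48.52 knots

Log law: V(z) ∝ ln(z/z₀), so V₂/V₁ = ln(z₂/z₀) / ln(z₁/z₀).
ln(40.6/0.014) = 7.9725, ln(2.0/0.014) = 4.9618
V₂ = 30.2 × 7.9725/4.9618 = 30.2 × 1.6068 = 48.5240 knots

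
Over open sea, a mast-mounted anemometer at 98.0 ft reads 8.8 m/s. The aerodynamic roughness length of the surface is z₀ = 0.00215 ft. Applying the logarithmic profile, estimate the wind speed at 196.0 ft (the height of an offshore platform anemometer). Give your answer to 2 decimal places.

Log law: V(z) ∝ ln(z/z₀), so V₂/V₁ = ln(z₂/z₀) / ln(z₁/z₀).
ln(196.0/0.00215) = 11.4204, ln(98.0/0.00215) = 10.7273
V₂ = 8.8 × 11.4204/10.7273 = 8.8 × 1.0646 = 9.3686 m/s

9.37 m/s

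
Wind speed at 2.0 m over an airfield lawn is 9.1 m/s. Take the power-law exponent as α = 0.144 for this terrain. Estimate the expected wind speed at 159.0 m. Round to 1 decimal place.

17.1 m/s

Power-law profile: V₂ = V₁ · (z₂/z₁)^α
V₂ = 9.1 × (159.0/2.0)^0.144 = 9.1 × (79.5000)^0.144
    = 9.1 × 1.8778 = 17.0881 m/s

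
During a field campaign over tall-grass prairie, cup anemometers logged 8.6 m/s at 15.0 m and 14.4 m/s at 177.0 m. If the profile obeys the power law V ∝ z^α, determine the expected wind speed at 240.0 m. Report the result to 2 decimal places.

First find α: α = ln(V₂/V₁)/ln(z₂/z₁) = ln(14.4/8.6)/ln(177.0/15.0) = 0.51547/2.46810 = 0.2089
Extrapolate from 177.0 m to 240.0 m: V₃ = 14.4 × (240.0/177.0)^0.2089 = 14.4 × 1.0657 = 15.3455 m/s

15.35 m/s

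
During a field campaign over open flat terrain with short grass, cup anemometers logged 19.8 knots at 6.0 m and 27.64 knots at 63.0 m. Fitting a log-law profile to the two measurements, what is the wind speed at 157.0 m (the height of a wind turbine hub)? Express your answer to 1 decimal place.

30.7 knots

Log law: V ∝ ln(z/z₀). From the pair, with r = V₁/V₂ = 0.71635,
ln z₀ = (ln z₁ − r·ln z₂)/(1 − r) = (1.7918 − 0.71635×4.1431)/0.28365 = -4.1467 → z₀ = 0.01582 m
V₃ = V₁ · ln(z₃/z₀)/ln(z₁/z₀) = 19.8 × 9.2029/5.9384 = 30.6845 knots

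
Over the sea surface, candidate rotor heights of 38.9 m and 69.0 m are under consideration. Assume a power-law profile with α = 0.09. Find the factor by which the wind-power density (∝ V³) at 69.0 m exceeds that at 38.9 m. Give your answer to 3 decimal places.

1.167

Speed ratio: V_B/V_A = (z_B/z_A)^α = (69.0/38.9)^0.09 = (1.7738)^0.09 = 1.05293
Power-density ratio: P_B/P_A = (V_B/V_A)³ = (1.05293)³ = 1.16735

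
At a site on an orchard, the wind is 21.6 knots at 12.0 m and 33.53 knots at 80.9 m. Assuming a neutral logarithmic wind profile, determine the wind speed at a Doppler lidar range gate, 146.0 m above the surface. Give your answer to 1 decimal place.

37.2 knots

Log law: V ∝ ln(z/z₀). From the pair, with r = V₁/V₂ = 0.64420,
ln z₀ = (ln z₁ − r·ln z₂)/(1 − r) = (2.4849 − 0.64420×4.3932)/0.35580 = -0.9702 → z₀ = 0.3790 m
V₃ = V₁ · ln(z₃/z₀)/ln(z₁/z₀) = 21.6 × 5.9538/3.4551 = 37.2209 knots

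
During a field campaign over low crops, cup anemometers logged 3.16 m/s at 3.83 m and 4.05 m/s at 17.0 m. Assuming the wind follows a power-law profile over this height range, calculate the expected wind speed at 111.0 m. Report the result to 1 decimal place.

First find α: α = ln(V₂/V₁)/ln(z₂/z₁) = ln(4.05/3.16)/ln(17.0/3.83) = 0.24814/1.49035 = 0.1665
Extrapolate from 17.0 m to 111.0 m: V₃ = 4.05 × (111.0/17.0)^0.1665 = 4.05 × 1.3667 = 5.5352 m/s

5.5 m/s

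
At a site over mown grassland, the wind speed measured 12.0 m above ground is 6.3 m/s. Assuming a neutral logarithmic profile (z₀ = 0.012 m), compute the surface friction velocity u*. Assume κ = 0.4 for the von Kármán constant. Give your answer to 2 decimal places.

Log law: V(z) = (u*/κ) · ln(z/z₀) ⇒ u* = κ · V / ln(z/z₀)
u* = 0.4 × 6.3 / ln(12.0/0.012) = 0.4 × 6.3 / 6.9078
   = 2.5200 / 6.9078 = 0.3648 m/s

u* ≈ 0.36 m/s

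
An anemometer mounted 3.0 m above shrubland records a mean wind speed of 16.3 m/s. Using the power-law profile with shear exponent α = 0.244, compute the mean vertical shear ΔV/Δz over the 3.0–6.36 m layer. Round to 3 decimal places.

0.976 m/s/m

Power law: V₂ = V₁ · (z₂/z₁)^α = 16.3 × (2.1200)^0.244 = 19.5800 m/s
ΔV/Δz = (19.5800 − 16.3)/(6.36 − 3.0) = 3.2800/3.3600 = 0.97620 m/s/m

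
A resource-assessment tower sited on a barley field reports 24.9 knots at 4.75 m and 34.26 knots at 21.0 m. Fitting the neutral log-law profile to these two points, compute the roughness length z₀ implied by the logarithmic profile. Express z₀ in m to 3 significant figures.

z₀ ≈ 0.0911 m

Log law: V(z) ∝ ln(z/z₀). With r = V₁/V₂ = 24.9/34.26 = 0.72680,
r · ln(z₂/z₀) = ln(z₁/z₀) ⇒ ln z₀ = (ln z₁ − r·ln z₂)/(1 − r)
ln z₀ = (1.55814 − 0.72680×3.04452) / 0.27320 = -2.3960
z₀ = exp(-2.3960) = 0.09108 m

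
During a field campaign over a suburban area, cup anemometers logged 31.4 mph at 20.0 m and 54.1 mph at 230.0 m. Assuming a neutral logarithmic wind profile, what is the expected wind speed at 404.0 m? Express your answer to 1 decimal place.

59.3 mph

Log law: V ∝ ln(z/z₀). From the pair, with r = V₁/V₂ = 0.58041,
ln z₀ = (ln z₁ − r·ln z₂)/(1 − r) = (2.9957 − 0.58041×5.4381)/0.41959 = -0.3827 → z₀ = 0.6820 m
V₃ = V₁ · ln(z₃/z₀)/ln(z₁/z₀) = 31.4 × 6.3841/3.3784 = 59.3358 mph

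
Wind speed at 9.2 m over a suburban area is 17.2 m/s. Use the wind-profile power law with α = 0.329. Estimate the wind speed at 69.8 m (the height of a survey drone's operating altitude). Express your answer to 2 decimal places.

Power-law profile: V₂ = V₁ · (z₂/z₁)^α
V₂ = 17.2 × (69.8/9.2)^0.329 = 17.2 × (7.5870)^0.329
    = 17.2 × 1.9478 = 33.5020 m/s

33.50 m/s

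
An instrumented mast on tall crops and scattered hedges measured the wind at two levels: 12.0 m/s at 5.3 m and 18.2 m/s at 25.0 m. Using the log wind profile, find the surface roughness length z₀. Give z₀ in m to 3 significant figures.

z₀ ≈ 0.263 m

Log law: V(z) ∝ ln(z/z₀). With r = V₁/V₂ = 12.0/18.2 = 0.65934,
r · ln(z₂/z₀) = ln(z₁/z₀) ⇒ ln z₀ = (ln z₁ − r·ln z₂)/(1 − r)
ln z₀ = (1.66771 − 0.65934×3.21888) / 0.34066 = -1.3346
z₀ = exp(-1.3346) = 0.2633 m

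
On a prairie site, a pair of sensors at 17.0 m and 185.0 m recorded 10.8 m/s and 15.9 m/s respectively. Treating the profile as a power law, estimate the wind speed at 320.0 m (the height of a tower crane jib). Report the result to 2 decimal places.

First find α: α = ln(V₂/V₁)/ln(z₂/z₁) = ln(15.9/10.8)/ln(185.0/17.0) = 0.38677/2.38714 = 0.1620
Extrapolate from 185.0 m to 320.0 m: V₃ = 15.9 × (320.0/185.0)^0.1620 = 15.9 × 1.0928 = 17.3762 m/s

17.38 m/s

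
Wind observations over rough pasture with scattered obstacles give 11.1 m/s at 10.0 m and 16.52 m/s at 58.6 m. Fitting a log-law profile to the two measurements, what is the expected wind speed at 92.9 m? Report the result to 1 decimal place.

17.9 m/s

Log law: V ∝ ln(z/z₀). From the pair, with r = V₁/V₂ = 0.67191,
ln z₀ = (ln z₁ − r·ln z₂)/(1 − r) = (2.3026 − 0.67191×4.0707)/0.32809 = -1.3185 → z₀ = 0.2675 m
V₃ = V₁ · ln(z₃/z₀)/ln(z₁/z₀) = 11.1 × 5.8501/3.6211 = 17.9325 m/s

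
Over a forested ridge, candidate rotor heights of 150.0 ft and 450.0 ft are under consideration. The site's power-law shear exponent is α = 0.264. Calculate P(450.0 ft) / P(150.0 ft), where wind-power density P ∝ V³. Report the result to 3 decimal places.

2.387

Speed ratio: V_B/V_A = (z_B/z_A)^α = (450.0/150.0)^0.264 = (3.0000)^0.264 = 1.33647
Power-density ratio: P_B/P_A = (V_B/V_A)³ = (1.33647)³ = 2.38715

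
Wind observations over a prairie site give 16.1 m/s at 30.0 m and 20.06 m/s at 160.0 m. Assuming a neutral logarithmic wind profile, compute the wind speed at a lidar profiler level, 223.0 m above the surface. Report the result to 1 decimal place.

Log law: V ∝ ln(z/z₀). From the pair, with r = V₁/V₂ = 0.80259,
ln z₀ = (ln z₁ − r·ln z₂)/(1 − r) = (3.4012 − 0.80259×5.0752)/0.19741 = -3.4046 → z₀ = 0.03322 m
V₃ = V₁ · ln(z₃/z₀)/ln(z₁/z₀) = 16.1 × 8.8118/6.8058 = 20.8454 m/s

20.8 m/s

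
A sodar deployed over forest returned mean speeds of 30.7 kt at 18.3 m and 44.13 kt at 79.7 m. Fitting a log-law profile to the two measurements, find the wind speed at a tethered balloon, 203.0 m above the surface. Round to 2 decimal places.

Log law: V ∝ ln(z/z₀). From the pair, with r = V₁/V₂ = 0.69567,
ln z₀ = (ln z₁ − r·ln z₂)/(1 − r) = (2.9069 − 0.69567×4.3783)/0.30433 = -0.4565 → z₀ = 0.6335 m
V₃ = V₁ · ln(z₃/z₀)/ln(z₁/z₀) = 30.7 × 5.7697/3.3634 = 52.6637 kt

52.66 kt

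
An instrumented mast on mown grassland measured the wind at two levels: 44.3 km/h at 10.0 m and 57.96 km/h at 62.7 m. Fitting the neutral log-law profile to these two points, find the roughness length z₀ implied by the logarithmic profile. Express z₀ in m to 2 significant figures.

Log law: V(z) ∝ ln(z/z₀). With r = V₁/V₂ = 44.3/57.96 = 0.76432,
r · ln(z₂/z₀) = ln(z₁/z₀) ⇒ ln z₀ = (ln z₁ − r·ln z₂)/(1 − r)
ln z₀ = (2.30259 − 0.76432×4.13836) / 0.23568 = -3.6509
z₀ = exp(-3.6509) = 0.02597 m

z₀ ≈ 0.026 m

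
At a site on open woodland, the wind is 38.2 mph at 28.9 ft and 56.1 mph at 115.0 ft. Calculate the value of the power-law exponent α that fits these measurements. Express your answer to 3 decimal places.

Power law: V₂/V₁ = (z₂/z₁)^α ⇒ α = ln(V₂/V₁) / ln(z₂/z₁)
α = ln(56.1/38.2) / ln(115.0/28.9) = ln(1.4686) / ln(3.9792)
  = 0.38430 / 1.38109 = 0.27826

α ≈ 0.278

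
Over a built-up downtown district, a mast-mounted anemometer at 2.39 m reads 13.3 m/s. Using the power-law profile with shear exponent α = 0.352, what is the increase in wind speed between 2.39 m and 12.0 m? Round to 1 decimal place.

Power law: V₂ = V₁ · (z₂/z₁)^α = 13.3 × (5.0209)^0.352 = 23.4708 m/s
ΔV = 23.4708 − 13.3 = 10.1708 m/s

10.2 m/s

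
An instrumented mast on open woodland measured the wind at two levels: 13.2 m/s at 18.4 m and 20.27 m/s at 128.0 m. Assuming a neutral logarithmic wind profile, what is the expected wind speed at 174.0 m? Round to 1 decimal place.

21.4 m/s

Log law: V ∝ ln(z/z₀). From the pair, with r = V₁/V₂ = 0.65121,
ln z₀ = (ln z₁ − r·ln z₂)/(1 − r) = (2.9124 − 0.65121×4.8520)/0.34879 = -0.7091 → z₀ = 0.4921 m
V₃ = V₁ · ln(z₃/z₀)/ln(z₁/z₀) = 13.2 × 5.8682/3.6215 = 21.3891 m/s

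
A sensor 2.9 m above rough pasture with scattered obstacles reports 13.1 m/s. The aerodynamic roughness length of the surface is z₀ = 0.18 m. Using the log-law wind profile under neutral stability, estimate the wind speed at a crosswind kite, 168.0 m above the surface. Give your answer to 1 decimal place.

32.2 m/s

Log law: V(z) ∝ ln(z/z₀), so V₂/V₁ = ln(z₂/z₀) / ln(z₁/z₀).
ln(168.0/0.18) = 6.8388, ln(2.9/0.18) = 2.7795
V₂ = 13.1 × 6.8388/2.7795 = 13.1 × 2.4604 = 32.2315 m/s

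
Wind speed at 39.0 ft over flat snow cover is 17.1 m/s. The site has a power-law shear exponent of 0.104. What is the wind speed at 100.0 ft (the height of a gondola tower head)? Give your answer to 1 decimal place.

18.9 m/s

Power-law profile: V₂ = V₁ · (z₂/z₁)^α
V₂ = 17.1 × (100.0/39.0)^0.104 = 17.1 × (2.5641)^0.104
    = 17.1 × 1.1029 = 18.8593 m/s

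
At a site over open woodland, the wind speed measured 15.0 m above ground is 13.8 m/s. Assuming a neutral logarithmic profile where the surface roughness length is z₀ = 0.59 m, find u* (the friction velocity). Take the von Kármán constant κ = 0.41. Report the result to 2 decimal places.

Log law: V(z) = (u*/κ) · ln(z/z₀) ⇒ u* = κ · V / ln(z/z₀)
u* = 0.41 × 13.8 / ln(15.0/0.59) = 0.41 × 13.8 / 3.2357
   = 5.6580 / 3.2357 = 1.7486 m/s

u* ≈ 1.75 m/s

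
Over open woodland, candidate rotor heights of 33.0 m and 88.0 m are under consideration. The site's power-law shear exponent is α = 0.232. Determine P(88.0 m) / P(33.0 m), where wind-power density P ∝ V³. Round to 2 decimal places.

1.98

Speed ratio: V_B/V_A = (z_B/z_A)^α = (88.0/33.0)^0.232 = (2.6667)^0.232 = 1.25552
Power-density ratio: P_B/P_A = (V_B/V_A)³ = (1.25552)³ = 1.97913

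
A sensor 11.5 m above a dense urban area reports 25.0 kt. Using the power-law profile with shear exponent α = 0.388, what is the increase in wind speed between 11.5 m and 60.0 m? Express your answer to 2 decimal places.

Power law: V₂ = V₁ · (z₂/z₁)^α = 25.0 × (5.2174)^0.388 = 47.4583 kt
ΔV = 47.4583 − 25.0 = 22.4583 kt

22.46 kt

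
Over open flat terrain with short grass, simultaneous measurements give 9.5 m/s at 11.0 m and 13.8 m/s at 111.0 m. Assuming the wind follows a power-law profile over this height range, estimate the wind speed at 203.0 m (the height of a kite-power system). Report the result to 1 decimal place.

First find α: α = ln(V₂/V₁)/ln(z₂/z₁) = ln(13.8/9.5)/ln(111.0/11.0) = 0.37338/2.31163 = 0.1615
Extrapolate from 111.0 m to 203.0 m: V₃ = 13.8 × (203.0/111.0)^0.1615 = 13.8 × 1.1024 = 15.2134 m/s

15.2 m/s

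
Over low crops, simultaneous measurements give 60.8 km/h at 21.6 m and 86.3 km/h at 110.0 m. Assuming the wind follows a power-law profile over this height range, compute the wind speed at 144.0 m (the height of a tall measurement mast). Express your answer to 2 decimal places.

First find α: α = ln(V₂/V₁)/ln(z₂/z₁) = ln(86.3/60.8)/ln(110.0/21.6) = 0.35024/1.62779 = 0.2152
Extrapolate from 110.0 m to 144.0 m: V₃ = 86.3 × (144.0/110.0)^0.2152 = 86.3 × 1.0597 = 91.4489 km/h

91.45 km/h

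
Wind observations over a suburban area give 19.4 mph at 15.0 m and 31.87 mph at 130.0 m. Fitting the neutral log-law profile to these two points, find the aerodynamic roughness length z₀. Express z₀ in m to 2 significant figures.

z₀ ≈ 0.52 m

Log law: V(z) ∝ ln(z/z₀). With r = V₁/V₂ = 19.4/31.87 = 0.60872,
r · ln(z₂/z₀) = ln(z₁/z₀) ⇒ ln z₀ = (ln z₁ − r·ln z₂)/(1 − r)
ln z₀ = (2.70805 − 0.60872×4.86753) / 0.39128 = -0.6515
z₀ = exp(-0.6515) = 0.5212 m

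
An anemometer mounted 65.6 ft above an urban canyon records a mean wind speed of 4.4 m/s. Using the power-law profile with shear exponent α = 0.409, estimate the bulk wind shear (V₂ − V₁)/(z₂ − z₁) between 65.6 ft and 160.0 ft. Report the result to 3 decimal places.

0.021 m/s/ft

Power law: V₂ = V₁ · (z₂/z₁)^α = 4.4 × (2.4390)^0.409 = 6.3361 m/s
ΔV/Δz = (6.3361 − 4.4)/(160.0 − 65.6) = 1.9361/94.4000 = 0.02051 m/s/ft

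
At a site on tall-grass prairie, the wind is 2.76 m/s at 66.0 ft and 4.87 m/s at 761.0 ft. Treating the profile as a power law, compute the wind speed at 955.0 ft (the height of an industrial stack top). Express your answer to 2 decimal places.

5.13 m/s

First find α: α = ln(V₂/V₁)/ln(z₂/z₁) = ln(4.87/2.76)/ln(761.0/66.0) = 0.56786/2.44498 = 0.2323
Extrapolate from 761.0 ft to 955.0 ft: V₃ = 4.87 × (955.0/761.0)^0.2323 = 4.87 × 1.0542 = 5.1337 m/s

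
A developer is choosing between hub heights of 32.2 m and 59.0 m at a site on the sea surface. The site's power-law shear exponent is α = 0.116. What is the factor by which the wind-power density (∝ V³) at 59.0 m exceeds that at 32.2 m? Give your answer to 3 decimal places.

1.235

Speed ratio: V_B/V_A = (z_B/z_A)^α = (59.0/32.2)^0.116 = (1.8323)^0.116 = 1.07277
Power-density ratio: P_B/P_A = (V_B/V_A)³ = (1.07277)³ = 1.23459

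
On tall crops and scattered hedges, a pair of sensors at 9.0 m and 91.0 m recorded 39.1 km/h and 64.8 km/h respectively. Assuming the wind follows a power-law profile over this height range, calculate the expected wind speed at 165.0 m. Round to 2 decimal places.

73.79 km/h

First find α: α = ln(V₂/V₁)/ln(z₂/z₁) = ln(64.8/39.1)/ln(91.0/9.0) = 0.50518/2.31363 = 0.2184
Extrapolate from 91.0 m to 165.0 m: V₃ = 64.8 × (165.0/91.0)^0.2184 = 64.8 × 1.1388 = 73.7914 km/h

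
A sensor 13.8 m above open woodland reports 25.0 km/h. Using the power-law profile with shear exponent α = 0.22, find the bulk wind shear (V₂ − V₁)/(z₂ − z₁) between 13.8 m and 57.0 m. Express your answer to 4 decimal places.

0.2119 km/h/m

Power law: V₂ = V₁ · (z₂/z₁)^α = 25.0 × (4.1304)^0.22 = 34.1554 km/h
ΔV/Δz = (34.1554 − 25.0)/(57.0 − 13.8) = 9.1554/43.2000 = 0.21193 km/h/m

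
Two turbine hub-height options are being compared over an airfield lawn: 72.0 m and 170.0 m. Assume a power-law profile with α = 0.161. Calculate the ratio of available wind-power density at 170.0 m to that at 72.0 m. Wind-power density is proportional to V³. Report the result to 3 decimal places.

Speed ratio: V_B/V_A = (z_B/z_A)^α = (170.0/72.0)^0.161 = (2.3611)^0.161 = 1.14834
Power-density ratio: P_B/P_A = (V_B/V_A)³ = (1.14834)³ = 1.51431

1.514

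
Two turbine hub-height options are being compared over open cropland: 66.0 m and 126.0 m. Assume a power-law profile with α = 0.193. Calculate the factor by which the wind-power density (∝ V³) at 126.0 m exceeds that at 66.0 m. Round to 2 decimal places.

1.45

Speed ratio: V_B/V_A = (z_B/z_A)^α = (126.0/66.0)^0.193 = (1.9091)^0.193 = 1.13292
Power-density ratio: P_B/P_A = (V_B/V_A)³ = (1.13292)³ = 1.45411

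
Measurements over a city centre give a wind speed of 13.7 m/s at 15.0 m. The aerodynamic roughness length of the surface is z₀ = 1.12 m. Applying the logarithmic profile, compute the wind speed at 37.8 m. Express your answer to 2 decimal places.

18.58 m/s

Log law: V(z) ∝ ln(z/z₀), so V₂/V₁ = ln(z₂/z₀) / ln(z₁/z₀).
ln(37.8/1.12) = 3.5190, ln(15.0/1.12) = 2.5947
V₂ = 13.7 × 3.5190/2.5947 = 13.7 × 1.3562 = 18.5800 m/s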